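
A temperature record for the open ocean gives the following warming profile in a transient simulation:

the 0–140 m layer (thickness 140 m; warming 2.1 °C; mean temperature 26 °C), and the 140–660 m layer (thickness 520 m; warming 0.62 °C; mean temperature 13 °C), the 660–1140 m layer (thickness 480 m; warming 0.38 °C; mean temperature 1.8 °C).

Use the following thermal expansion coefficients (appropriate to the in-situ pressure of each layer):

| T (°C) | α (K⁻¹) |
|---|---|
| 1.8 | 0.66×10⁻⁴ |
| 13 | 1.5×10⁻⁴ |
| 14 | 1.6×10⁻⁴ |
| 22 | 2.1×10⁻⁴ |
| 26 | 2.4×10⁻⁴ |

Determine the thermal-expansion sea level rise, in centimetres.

Layer 1 at 26 °C → α = 2.4×10⁻⁴ K⁻¹
Layer 2 at 13 °C → α = 1.5×10⁻⁴ K⁻¹
Layer 3 at 1.8 °C → α = 0.66×10⁻⁴ K⁻¹
Layer 1: 140 × 2.4×10⁻⁴ × 2.1 = 0.07056 m
1.5×10⁻⁴ × 520 × 0.62 = 0.04836 m
Layer 3: 0.38 × 480 × 0.66×10⁻⁴ = 0.0120384 m
Δh = 0.07056 + 0.04836 + 0.0120384 = 0.1309584 m ≈ 13.1 cm

13.1 cm of thermosteric rise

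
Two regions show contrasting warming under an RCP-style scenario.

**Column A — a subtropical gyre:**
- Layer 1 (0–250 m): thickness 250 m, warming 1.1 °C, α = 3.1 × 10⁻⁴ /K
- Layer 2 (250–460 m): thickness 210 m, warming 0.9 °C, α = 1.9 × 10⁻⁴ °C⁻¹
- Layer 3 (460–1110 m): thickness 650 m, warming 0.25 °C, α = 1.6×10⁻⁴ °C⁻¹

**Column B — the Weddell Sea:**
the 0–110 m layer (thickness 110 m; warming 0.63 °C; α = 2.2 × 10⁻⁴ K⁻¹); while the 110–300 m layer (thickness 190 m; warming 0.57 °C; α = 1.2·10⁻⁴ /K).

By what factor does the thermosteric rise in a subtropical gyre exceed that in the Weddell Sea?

≈ 5.21×

A 0–250 m: 250 × 3.1×10⁻⁴ × 1.1 = 0.08525 m
A 250–460 m: 1.9×10⁻⁴ × 210 × 0.9 = 0.03591 m
A 1.6×10⁻⁴ × 650 × 0.25 = 0.02600 m
A total: 0.14716 m
B Layer 1: 0.63 × 2.2×10⁻⁴ × 110 = 0.015246 m
B 0.57 × 190 × 1.2×10⁻⁴ = 0.012996 m
B total: 0.028242 m
Ratio: 0.14716 / 0.028242 ≈ 5.211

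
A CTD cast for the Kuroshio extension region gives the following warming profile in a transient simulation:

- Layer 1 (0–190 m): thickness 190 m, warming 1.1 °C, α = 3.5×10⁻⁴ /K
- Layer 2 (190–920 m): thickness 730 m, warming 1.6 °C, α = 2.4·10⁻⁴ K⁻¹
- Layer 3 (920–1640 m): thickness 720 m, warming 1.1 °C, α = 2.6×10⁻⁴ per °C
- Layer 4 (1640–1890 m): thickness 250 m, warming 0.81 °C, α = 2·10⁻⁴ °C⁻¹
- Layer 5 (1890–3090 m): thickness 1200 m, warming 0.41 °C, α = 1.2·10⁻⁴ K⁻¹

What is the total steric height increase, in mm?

0–190 m: 190 × 1.1 × 3.5×10⁻⁴ = 0.07315 m
2.4×10⁻⁴ × 730 × 1.6 = 0.28032 m
720 × 1.1 × 2.6×10⁻⁴ = 0.20592 m
1640–1890 m: 250 × 0.81 × 2×10⁻⁴ = 0.04050 m
1890–3090 m: 0.41 × 1.2×10⁻⁴ × 1200 = 0.05904 m
Δh = 0.07315 + 0.28032 + 0.20592 + 0.04050 + 0.05904 = 0.65893 m ≈ 659 mm

Δh = 659 mm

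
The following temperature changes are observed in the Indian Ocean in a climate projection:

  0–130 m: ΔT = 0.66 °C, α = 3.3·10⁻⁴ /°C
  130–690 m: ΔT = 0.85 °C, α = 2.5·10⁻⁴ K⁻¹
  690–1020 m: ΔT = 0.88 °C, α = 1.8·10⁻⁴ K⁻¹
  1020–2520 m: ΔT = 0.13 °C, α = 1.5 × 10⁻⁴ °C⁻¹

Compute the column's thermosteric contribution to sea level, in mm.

3.3×10⁻⁴ × 130 × 0.66 = 0.028314 m
Layer 2: 2.5×10⁻⁴ × 560 × 0.85 = 0.11900 m
690–1020 m: 330 × 1.8×10⁻⁴ × 0.88 = 0.052272 m
1020–2520 m: 1500 × 1.5×10⁻⁴ × 0.13 = 0.02925 m
Δh = 0.028314 + 0.11900 + 0.052272 + 0.02925 = 0.228836 m

230 mm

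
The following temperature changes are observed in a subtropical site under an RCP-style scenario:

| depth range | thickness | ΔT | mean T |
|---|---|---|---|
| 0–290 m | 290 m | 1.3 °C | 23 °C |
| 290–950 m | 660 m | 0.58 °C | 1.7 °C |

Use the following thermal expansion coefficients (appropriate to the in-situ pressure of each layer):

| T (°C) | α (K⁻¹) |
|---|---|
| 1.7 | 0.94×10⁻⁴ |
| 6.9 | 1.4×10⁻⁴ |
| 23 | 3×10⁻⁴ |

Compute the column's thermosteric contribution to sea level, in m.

Layer 1 at 23 °C → α = 3×10⁻⁴ K⁻¹
Layer 2 at 1.7 °C → α = 0.94×10⁻⁴ K⁻¹
0–290 m: 290 × 3×10⁻⁴ × 1.3 = 0.11310 m
290–950 m: 0.94×10⁻⁴ × 660 × 0.58 = 0.0359832 m
Δh = 0.11310 + 0.0359832 = 0.1490832 m

0.15 m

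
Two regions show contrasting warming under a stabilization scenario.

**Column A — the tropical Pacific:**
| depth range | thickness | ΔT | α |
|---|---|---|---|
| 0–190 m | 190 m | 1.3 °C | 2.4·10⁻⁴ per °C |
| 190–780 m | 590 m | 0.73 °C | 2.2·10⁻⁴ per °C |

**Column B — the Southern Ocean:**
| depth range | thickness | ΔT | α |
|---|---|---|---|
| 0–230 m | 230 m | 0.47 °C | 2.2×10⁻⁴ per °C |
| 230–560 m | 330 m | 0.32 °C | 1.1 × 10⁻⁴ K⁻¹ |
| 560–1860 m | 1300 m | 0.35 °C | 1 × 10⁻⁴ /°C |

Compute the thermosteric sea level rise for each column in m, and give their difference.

A Layer 1: 1.3 × 2.4×10⁻⁴ × 190 = 0.05928 m
A 590 × 2.2×10⁻⁴ × 0.73 = 0.094754 m
A total: 0.154034 m
B 0.47 × 230 × 2.2×10⁻⁴ = 0.023782 m
B Layer 2: 330 × 1.1×10⁻⁴ × 0.32 = 0.011616 m
B Layer 3: 1300 × 1×10⁻⁴ × 0.35 = 0.04550 m
B total: 0.080898 m
Difference: 0.154034 − 0.080898 = 0.073136 m

A: 0.154 m; B: 0.0809 m; difference 0.0731 m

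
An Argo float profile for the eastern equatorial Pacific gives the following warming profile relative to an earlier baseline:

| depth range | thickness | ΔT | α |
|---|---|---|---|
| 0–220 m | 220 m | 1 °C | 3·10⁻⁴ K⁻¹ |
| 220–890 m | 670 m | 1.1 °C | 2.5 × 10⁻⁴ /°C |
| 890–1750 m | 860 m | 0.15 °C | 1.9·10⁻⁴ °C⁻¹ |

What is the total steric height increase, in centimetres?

Layer 1: 1 × 220 × 3×10⁻⁴ = 0.06600 m
Layer 2: 2.5×10⁻⁴ × 1.1 × 670 = 0.18425 m
890–1750 m: 860 × 0.15 × 1.9×10⁻⁴ = 0.02451 m
Δh = 0.06600 + 0.18425 + 0.02451 = 0.27476 m

Δh ≈ 27.5 cm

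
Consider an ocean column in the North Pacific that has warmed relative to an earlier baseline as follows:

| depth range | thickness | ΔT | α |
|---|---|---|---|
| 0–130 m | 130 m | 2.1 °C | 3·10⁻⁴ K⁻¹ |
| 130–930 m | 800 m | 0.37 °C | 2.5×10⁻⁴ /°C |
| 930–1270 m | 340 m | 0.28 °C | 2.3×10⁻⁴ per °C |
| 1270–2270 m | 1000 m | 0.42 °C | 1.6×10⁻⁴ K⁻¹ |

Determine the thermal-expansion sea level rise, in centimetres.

0–130 m: 3×10⁻⁴ × 2.1 × 130 = 0.08190 m
800 × 0.37 × 2.5×10⁻⁴ = 0.07400 m
Layer 3: 340 × 2.3×10⁻⁴ × 0.28 = 0.021896 m
0.42 × 1.6×10⁻⁴ × 1000 = 0.06720 m
Δh = 0.08190 + 0.07400 + 0.021896 + 0.06720 = 0.244996 m

about 24 cm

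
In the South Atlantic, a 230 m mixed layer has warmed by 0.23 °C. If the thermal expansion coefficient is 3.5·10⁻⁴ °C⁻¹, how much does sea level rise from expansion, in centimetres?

Δh = αΔT·H = 3.5×10⁻⁴ × 0.23 × 230 = 0.018515 m

Δh ≈ 1.85 cm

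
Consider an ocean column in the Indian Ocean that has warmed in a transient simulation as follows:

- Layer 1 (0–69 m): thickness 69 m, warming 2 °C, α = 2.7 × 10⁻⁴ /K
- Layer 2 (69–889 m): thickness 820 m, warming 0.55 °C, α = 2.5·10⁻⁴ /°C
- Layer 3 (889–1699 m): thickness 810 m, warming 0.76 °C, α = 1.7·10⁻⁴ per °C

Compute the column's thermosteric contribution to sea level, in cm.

25.5 cm

Layer 1: 69 × 2.7×10⁻⁴ × 2 = 0.03726 m
0.55 × 820 × 2.5×10⁻⁴ = 0.11275 m
889–1699 m: 0.76 × 810 × 1.7×10⁻⁴ = 0.104652 m
Δh = 0.03726 + 0.11275 + 0.104652 = 0.254662 m ≈ 25.5 cm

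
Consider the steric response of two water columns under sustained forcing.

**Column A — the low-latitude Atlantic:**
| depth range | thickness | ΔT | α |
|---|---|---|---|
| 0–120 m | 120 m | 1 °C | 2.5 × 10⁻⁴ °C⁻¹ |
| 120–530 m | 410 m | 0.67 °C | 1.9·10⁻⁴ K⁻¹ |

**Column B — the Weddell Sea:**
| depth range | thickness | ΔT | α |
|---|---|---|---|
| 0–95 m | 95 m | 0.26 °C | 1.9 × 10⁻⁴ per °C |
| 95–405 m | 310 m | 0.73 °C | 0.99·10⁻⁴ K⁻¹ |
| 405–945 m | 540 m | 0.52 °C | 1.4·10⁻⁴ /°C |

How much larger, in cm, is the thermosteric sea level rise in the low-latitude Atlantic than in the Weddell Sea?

A 1 × 2.5×10⁻⁴ × 120 = 0.03000 m
A Layer 2: 410 × 0.67 × 1.9×10⁻⁴ = 0.052193 m
A total: 0.082193 m
B Layer 1: 0.26 × 1.9×10⁻⁴ × 95 = 0.004693 m
B 310 × 0.73 × 0.99×10⁻⁴ = 0.0224037 m
B Layer 3: 0.52 × 1.4×10⁻⁴ × 540 = 0.039312 m
B total: 0.0664087 m
Difference: 0.082193 − 0.0664087 = 0.0157843 m

1.6 cm larger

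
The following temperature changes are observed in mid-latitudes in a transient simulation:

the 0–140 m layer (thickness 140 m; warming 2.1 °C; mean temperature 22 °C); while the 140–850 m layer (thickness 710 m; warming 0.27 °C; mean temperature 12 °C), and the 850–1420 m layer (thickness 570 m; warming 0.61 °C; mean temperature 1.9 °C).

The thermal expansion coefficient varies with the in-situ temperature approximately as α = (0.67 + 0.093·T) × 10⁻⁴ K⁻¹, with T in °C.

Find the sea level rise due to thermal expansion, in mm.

144 mm

Layer 1: α = (0.67 + 0.093×22)×10⁻⁴ = 2.716×10⁻⁴ K⁻¹
Layer 2: α = (0.67 + 0.093×12)×10⁻⁴ = 1.786×10⁻⁴ K⁻¹
Layer 3: α = (0.67 + 0.093×1.9)×10⁻⁴ = 0.8467×10⁻⁴ K⁻¹
0–140 m: 140 × 2.1 × 2.716×10⁻⁴ = 0.0798504 m
Layer 2: 1.786×10⁻⁴ × 710 × 0.27 = 0.03423762 m
850–1420 m: 0.61 × 0.8467×10⁻⁴ × 570 = 0.029439759 m
Δh = 0.0798504 + 0.03423762 + 0.029439759 = 0.143527779 m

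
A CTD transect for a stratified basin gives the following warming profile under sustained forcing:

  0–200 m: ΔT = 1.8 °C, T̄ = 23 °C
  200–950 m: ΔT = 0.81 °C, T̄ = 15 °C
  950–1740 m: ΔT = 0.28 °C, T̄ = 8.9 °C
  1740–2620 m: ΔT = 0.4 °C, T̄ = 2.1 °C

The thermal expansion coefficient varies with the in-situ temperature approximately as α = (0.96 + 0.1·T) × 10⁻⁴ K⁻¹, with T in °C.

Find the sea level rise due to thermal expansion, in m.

about 0.349 m

Layer 1: α = (0.96 + 0.1×23)×10⁻⁴ = 3.26×10⁻⁴ K⁻¹
Layer 2: α = (0.96 + 0.1×15)×10⁻⁴ = 2.46×10⁻⁴ K⁻¹
Layer 3: α = (0.96 + 0.1×8.9)×10⁻⁴ = 1.85×10⁻⁴ K⁻¹
Layer 4: α = (0.96 + 0.1×2.1)×10⁻⁴ = 1.17×10⁻⁴ K⁻¹
Layer 1: 3.26×10⁻⁴ × 200 × 1.8 = 0.11736 m
200–950 m: 750 × 0.81 × 2.46×10⁻⁴ = 0.149445 m
Layer 3: 0.28 × 1.85×10⁻⁴ × 790 = 0.040922 m
0.4 × 1.17×10⁻⁴ × 880 = 0.041184 m
Δh = 0.11736 + 0.149445 + 0.040922 + 0.041184 = 0.348911 m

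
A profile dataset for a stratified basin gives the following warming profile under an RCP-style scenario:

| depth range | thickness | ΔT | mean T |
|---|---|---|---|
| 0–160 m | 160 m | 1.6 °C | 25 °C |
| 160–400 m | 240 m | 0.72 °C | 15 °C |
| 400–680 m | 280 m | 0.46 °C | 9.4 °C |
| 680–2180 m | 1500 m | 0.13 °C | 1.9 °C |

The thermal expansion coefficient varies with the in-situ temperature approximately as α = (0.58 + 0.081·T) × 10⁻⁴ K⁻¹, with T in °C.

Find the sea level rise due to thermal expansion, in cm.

Layer 1: α = (0.58 + 0.081×25)×10⁻⁴ = 2.605×10⁻⁴ K⁻¹
Layer 2: α = (0.58 + 0.081×15)×10⁻⁴ = 1.795×10⁻⁴ K⁻¹
Layer 3: α = (0.58 + 0.081×9.4)×10⁻⁴ = 1.3414×10⁻⁴ K⁻¹
Layer 4: α = (0.58 + 0.081×1.9)×10⁻⁴ = 0.7339×10⁻⁴ K⁻¹
1.6 × 2.605×10⁻⁴ × 160 = 0.066688 m
1.795×10⁻⁴ × 0.72 × 240 = 0.0310176 m
1.3414×10⁻⁴ × 0.46 × 280 = 0.017277232 m
Layer 4: 0.13 × 1500 × 0.7339×10⁻⁴ = 0.01431105 m
Δh = 0.066688 + 0.0310176 + 0.017277232 + 0.01431105 = 0.129293882 m

12.9 cm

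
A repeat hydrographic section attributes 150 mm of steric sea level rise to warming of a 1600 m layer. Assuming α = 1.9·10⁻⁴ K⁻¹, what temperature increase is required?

about 0.493 °C

ΔT = Δh/(αH) = 0.15 / (1.9×10⁻⁴ × 1600) ≈ 0.4934 °C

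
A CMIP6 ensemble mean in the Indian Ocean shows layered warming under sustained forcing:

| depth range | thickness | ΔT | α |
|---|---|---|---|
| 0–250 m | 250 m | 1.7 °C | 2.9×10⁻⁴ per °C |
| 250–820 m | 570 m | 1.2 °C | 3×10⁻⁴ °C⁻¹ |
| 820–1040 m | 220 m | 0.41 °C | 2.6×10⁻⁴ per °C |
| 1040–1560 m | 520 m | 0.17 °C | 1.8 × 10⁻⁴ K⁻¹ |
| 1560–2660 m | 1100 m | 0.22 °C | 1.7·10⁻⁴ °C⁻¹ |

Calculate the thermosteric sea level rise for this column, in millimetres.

409 mm of thermosteric rise

0–250 m: 250 × 2.9×10⁻⁴ × 1.7 = 0.12325 m
Layer 2: 570 × 1.2 × 3×10⁻⁴ = 0.20520 m
0.41 × 2.6×10⁻⁴ × 220 = 0.023452 m
1040–1560 m: 0.17 × 520 × 1.8×10⁻⁴ = 0.015912 m
Layer 5: 0.22 × 1100 × 1.7×10⁻⁴ = 0.04114 m
Δh = 0.12325 + 0.20520 + 0.023452 + 0.015912 + 0.04114 = 0.408954 m ≈ 409 mm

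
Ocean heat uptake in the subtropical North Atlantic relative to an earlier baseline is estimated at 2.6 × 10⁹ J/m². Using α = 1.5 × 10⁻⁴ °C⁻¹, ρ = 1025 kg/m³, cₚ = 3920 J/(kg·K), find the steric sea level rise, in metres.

Δh = αQ/(ρcₚ) = 1.5×10⁻⁴ × 2.6×10⁹ / (1025 × 3920) ≈ 0.097063 m

about 0.0971 m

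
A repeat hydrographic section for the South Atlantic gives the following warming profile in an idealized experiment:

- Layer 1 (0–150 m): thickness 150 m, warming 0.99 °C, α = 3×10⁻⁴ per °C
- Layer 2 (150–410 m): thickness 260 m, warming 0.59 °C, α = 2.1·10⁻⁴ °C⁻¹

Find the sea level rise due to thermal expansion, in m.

Δh = 0.0768 m

3×10⁻⁴ × 150 × 0.99 = 0.04455 m
Layer 2: 0.59 × 2.1×10⁻⁴ × 260 = 0.032214 m
Δh = 0.04455 + 0.032214 = 0.076764 m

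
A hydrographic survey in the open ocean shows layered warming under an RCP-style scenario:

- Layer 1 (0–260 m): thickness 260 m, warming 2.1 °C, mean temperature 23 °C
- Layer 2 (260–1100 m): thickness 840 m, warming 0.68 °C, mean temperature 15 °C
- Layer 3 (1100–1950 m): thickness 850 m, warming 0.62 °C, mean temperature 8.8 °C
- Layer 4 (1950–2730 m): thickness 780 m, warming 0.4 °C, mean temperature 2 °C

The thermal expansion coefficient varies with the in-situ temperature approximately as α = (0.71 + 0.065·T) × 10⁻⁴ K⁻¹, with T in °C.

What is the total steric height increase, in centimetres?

about 31 cm

Layer 1: α = (0.71 + 0.065×23)×10⁻⁴ = 2.205×10⁻⁴ K⁻¹
Layer 2: α = (0.71 + 0.065×15)×10⁻⁴ = 1.685×10⁻⁴ K⁻¹
Layer 3: α = (0.71 + 0.065×8.8)×10⁻⁴ = 1.282×10⁻⁴ K⁻¹
Layer 4: α = (0.71 + 0.065×2)×10⁻⁴ = 0.84×10⁻⁴ K⁻¹
260 × 2.1 × 2.205×10⁻⁴ = 0.120393 m
0.68 × 840 × 1.685×10⁻⁴ = 0.0962472 m
0.62 × 1.282×10⁻⁴ × 850 = 0.0675614 m
0.4 × 0.84×10⁻⁴ × 780 = 0.026208 m
Δh = 0.120393 + 0.0962472 + 0.0675614 + 0.026208 = 0.3104096 m ≈ 31 cm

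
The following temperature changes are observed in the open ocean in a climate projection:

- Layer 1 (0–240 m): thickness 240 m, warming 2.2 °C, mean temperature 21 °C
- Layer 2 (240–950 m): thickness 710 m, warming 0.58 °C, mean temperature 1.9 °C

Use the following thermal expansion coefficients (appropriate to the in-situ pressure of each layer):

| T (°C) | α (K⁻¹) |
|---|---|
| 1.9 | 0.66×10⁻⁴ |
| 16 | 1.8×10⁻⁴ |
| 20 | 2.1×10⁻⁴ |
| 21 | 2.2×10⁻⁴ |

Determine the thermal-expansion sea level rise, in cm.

Layer 1 at 21 °C → α = 2.2×10⁻⁴ K⁻¹
Layer 2 at 1.9 °C → α = 0.66×10⁻⁴ K⁻¹
0–240 m: 240 × 2.2×10⁻⁴ × 2.2 = 0.11616 m
0.66×10⁻⁴ × 0.58 × 710 = 0.0271788 m
Δh = 0.11616 + 0.0271788 = 0.1433388 m

14 cm of thermosteric rise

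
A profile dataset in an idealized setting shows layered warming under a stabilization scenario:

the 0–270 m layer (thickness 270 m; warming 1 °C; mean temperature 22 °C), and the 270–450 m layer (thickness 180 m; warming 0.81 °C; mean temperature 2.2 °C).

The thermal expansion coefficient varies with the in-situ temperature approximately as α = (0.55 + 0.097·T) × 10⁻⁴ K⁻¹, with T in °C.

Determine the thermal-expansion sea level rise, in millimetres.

Layer 1: α = (0.55 + 0.097×22)×10⁻⁴ = 2.684×10⁻⁴ K⁻¹
Layer 2: α = (0.55 + 0.097×2.2)×10⁻⁴ = 0.7634×10⁻⁴ K⁻¹
2.684×10⁻⁴ × 1 × 270 = 0.072468 m
180 × 0.81 × 0.7634×10⁻⁴ = 0.011130372 m
Δh = 0.072468 + 0.011130372 = 0.083598372 m

about 83.6 mm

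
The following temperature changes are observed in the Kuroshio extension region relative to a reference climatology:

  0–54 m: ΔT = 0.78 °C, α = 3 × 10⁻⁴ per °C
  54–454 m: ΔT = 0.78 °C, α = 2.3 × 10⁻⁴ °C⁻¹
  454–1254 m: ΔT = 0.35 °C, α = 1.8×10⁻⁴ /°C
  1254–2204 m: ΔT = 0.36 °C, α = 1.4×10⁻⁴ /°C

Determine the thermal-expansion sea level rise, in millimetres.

Δh = 180 mm

0–54 m: 0.78 × 3×10⁻⁴ × 54 = 0.012636 m
0.78 × 2.3×10⁻⁴ × 400 = 0.07176 m
Layer 3: 0.35 × 800 × 1.8×10⁻⁴ = 0.05040 m
Layer 4: 0.36 × 950 × 1.4×10⁻⁴ = 0.04788 m
Δh = 0.012636 + 0.07176 + 0.05040 + 0.04788 = 0.182676 m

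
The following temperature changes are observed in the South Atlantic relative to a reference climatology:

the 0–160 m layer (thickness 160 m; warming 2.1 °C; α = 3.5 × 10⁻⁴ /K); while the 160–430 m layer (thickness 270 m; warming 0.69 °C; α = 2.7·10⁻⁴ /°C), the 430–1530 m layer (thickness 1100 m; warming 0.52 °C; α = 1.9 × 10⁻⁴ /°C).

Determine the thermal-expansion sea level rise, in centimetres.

27.7 cm

2.1 × 3.5×10⁻⁴ × 160 = 0.11760 m
160–430 m: 2.7×10⁻⁴ × 270 × 0.69 = 0.050301 m
430–1530 m: 1.9×10⁻⁴ × 1100 × 0.52 = 0.10868 m
Δh = 0.11760 + 0.050301 + 0.10868 = 0.276581 m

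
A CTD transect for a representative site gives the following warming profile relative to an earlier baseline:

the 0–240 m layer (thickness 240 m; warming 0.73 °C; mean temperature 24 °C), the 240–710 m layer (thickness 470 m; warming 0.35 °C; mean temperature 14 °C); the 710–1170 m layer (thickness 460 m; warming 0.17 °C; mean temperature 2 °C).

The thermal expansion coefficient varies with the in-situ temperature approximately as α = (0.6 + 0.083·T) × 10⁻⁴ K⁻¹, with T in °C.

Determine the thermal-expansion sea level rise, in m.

0.080 m

Layer 1: α = (0.6 + 0.083×24)×10⁻⁴ = 2.592×10⁻⁴ K⁻¹
Layer 2: α = (0.6 + 0.083×14)×10⁻⁴ = 1.762×10⁻⁴ K⁻¹
Layer 3: α = (0.6 + 0.083×2)×10⁻⁴ = 0.766×10⁻⁴ K⁻¹
0.73 × 240 × 2.592×10⁻⁴ = 0.04541184 m
240–710 m: 1.762×10⁻⁴ × 470 × 0.35 = 0.0289849 m
0.766×10⁻⁴ × 460 × 0.17 = 0.00599012 m
Δh = 0.04541184 + 0.0289849 + 0.00599012 = 0.08038686 m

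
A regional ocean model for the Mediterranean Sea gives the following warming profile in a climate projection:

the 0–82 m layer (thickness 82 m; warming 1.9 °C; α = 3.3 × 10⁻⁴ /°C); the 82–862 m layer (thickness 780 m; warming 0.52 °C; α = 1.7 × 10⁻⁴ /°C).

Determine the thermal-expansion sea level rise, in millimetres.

about 120 mm

0–82 m: 1.9 × 82 × 3.3×10⁻⁴ = 0.051414 m
82–862 m: 1.7×10⁻⁴ × 0.52 × 780 = 0.068952 m
Δh = 0.051414 + 0.068952 = 0.120366 m ≈ 120 mm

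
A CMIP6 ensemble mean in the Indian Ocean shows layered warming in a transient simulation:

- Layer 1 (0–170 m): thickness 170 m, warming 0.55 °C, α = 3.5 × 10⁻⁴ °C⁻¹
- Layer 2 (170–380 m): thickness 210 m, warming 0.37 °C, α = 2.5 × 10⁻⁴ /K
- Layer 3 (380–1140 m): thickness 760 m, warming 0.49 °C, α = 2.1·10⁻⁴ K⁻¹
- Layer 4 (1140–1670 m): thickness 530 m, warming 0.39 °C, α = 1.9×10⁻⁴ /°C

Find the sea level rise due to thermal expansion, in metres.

about 0.17 m

Layer 1: 0.55 × 3.5×10⁻⁴ × 170 = 0.032725 m
Layer 2: 0.37 × 2.5×10⁻⁴ × 210 = 0.019425 m
Layer 3: 2.1×10⁻⁴ × 0.49 × 760 = 0.078204 m
Layer 4: 530 × 0.39 × 1.9×10⁻⁴ = 0.039273 m
Δh = 0.032725 + 0.019425 + 0.078204 + 0.039273 = 0.169627 m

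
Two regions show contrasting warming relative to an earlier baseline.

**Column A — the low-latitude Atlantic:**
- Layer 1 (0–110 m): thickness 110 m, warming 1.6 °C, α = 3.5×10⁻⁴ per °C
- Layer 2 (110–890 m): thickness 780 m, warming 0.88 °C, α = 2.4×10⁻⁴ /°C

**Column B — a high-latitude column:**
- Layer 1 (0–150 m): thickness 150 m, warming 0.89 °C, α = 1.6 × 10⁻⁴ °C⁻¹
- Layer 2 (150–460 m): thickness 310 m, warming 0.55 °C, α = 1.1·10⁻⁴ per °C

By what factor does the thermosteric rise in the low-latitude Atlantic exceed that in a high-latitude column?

A 0–110 m: 110 × 1.6 × 3.5×10⁻⁴ = 0.06160 m
A 110–890 m: 0.88 × 780 × 2.4×10⁻⁴ = 0.164736 m
A total: 0.226336 m
B Layer 1: 0.89 × 150 × 1.6×10⁻⁴ = 0.02136 m
B 310 × 0.55 × 1.1×10⁻⁴ = 0.018755 m
B total: 0.040115 m
Ratio: 0.226336 / 0.040115 ≈ 5.642

a factor of 5.6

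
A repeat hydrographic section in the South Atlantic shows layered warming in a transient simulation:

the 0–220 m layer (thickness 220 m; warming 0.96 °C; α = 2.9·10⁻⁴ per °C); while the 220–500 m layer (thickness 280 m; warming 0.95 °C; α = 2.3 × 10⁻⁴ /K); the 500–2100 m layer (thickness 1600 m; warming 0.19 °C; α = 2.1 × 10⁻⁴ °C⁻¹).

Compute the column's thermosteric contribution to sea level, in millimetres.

0–220 m: 220 × 0.96 × 2.9×10⁻⁴ = 0.061248 m
220–500 m: 280 × 0.95 × 2.3×10⁻⁴ = 0.06118 m
500–2100 m: 2.1×10⁻⁴ × 1600 × 0.19 = 0.06384 m
Δh = 0.061248 + 0.06118 + 0.06384 = 0.186268 m ≈ 186 mm

Δh = 186 mm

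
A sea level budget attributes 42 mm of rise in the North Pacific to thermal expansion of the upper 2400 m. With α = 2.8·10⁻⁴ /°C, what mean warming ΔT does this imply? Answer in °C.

ΔT = Δh/(αH) = 0.042 / (2.8×10⁻⁴ × 2400) = 0.06250 °C

0.0625 °C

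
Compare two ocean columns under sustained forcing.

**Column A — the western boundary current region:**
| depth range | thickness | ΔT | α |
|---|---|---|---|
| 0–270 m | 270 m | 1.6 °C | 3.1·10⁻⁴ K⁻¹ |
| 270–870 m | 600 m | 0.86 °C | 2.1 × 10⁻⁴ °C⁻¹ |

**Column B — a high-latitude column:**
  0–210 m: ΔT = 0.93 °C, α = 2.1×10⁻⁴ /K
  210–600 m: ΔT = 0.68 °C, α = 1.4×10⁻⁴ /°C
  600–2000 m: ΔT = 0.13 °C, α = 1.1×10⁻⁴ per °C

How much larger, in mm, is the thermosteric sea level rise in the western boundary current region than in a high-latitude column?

Δh_A − Δh_B ≈ 144 mm

A 3.1×10⁻⁴ × 270 × 1.6 = 0.13392 m
A 0.86 × 600 × 2.1×10⁻⁴ = 0.10836 m
A total: 0.24228 m
B Layer 1: 210 × 2.1×10⁻⁴ × 0.93 = 0.041013 m
B Layer 2: 1.4×10⁻⁴ × 390 × 0.68 = 0.037128 m
B 1400 × 0.13 × 1.1×10⁻⁴ = 0.02002 m
B total: 0.098161 m
Difference: 0.24228 − 0.098161 = 0.144119 m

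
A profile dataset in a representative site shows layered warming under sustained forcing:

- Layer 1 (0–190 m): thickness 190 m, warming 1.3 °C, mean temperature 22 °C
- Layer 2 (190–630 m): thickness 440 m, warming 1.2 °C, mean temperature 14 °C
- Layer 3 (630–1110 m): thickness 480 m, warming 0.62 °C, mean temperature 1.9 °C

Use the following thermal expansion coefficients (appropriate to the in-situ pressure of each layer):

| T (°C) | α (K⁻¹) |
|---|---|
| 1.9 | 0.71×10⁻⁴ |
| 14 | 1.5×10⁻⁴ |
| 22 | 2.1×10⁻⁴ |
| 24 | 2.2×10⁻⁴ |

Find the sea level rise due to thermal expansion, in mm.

Layer 1 at 22 °C → α = 2.1×10⁻⁴ K⁻¹
Layer 2 at 14 °C → α = 1.5×10⁻⁴ K⁻¹
Layer 3 at 1.9 °C → α = 0.71×10⁻⁴ K⁻¹
2.1×10⁻⁴ × 1.3 × 190 = 0.05187 m
Layer 2: 440 × 1.5×10⁻⁴ × 1.2 = 0.07920 m
630–1110 m: 0.71×10⁻⁴ × 480 × 0.62 = 0.0211296 m
Δh = 0.05187 + 0.07920 + 0.0211296 = 0.1521996 m

about 152 mm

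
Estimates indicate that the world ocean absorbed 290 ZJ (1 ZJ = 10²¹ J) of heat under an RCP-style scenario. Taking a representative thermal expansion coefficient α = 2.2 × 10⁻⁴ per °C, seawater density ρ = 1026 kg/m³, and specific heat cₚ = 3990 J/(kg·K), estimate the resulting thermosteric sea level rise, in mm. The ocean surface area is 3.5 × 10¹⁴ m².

about 45 mm

Per unit area: Q = 290×10²¹ / (3.5×10¹⁴) ≈ 8.286×10⁸ J/m²
Δh = αQ/(ρcₚ) = 2.2×10⁻⁴ × 8.286×10⁸ / (1026 × 3990) ≈ 0.044529 m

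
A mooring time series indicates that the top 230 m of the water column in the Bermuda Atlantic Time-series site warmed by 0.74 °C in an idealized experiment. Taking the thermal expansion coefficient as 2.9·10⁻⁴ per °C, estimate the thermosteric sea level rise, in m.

Δh = αΔT·H = 2.9×10⁻⁴ × 0.74 × 230 = 0.049358 m

Δh ≈ 0.049 m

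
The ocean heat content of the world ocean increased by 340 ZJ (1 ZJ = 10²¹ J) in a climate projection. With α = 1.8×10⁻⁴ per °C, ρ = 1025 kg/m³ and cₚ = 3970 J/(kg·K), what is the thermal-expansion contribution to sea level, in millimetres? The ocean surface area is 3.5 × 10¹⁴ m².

Per unit area: Q = 340×10²¹ / (3.5×10¹⁴) ≈ 9.714×10⁸ J/m²
Δh = αQ/(ρcₚ) = 1.8×10⁻⁴ × 9.714×10⁸ / (1025 × 3970) ≈ 0.042969 m

43.0 mm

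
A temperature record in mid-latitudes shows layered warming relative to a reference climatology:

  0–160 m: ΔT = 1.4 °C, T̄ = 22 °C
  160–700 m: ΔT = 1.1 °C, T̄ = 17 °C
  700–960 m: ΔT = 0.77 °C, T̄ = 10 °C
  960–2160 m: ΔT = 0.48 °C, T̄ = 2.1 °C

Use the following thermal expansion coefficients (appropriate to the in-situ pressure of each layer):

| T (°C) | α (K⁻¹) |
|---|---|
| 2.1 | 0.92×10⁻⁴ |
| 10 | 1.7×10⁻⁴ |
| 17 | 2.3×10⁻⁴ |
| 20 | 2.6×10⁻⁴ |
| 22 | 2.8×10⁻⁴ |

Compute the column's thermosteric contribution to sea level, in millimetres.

286 mm of thermosteric rise

Layer 1 at 22 °C → α = 2.8×10⁻⁴ K⁻¹
Layer 2 at 17 °C → α = 2.3×10⁻⁴ K⁻¹
Layer 3 at 10 °C → α = 1.7×10⁻⁴ K⁻¹
Layer 4 at 2.1 °C → α = 0.92×10⁻⁴ K⁻¹
160 × 2.8×10⁻⁴ × 1.4 = 0.06272 m
2.3×10⁻⁴ × 540 × 1.1 = 0.13662 m
700–960 m: 0.77 × 260 × 1.7×10⁻⁴ = 0.034034 m
Layer 4: 0.92×10⁻⁴ × 0.48 × 1200 = 0.052992 m
Δh = 0.06272 + 0.13662 + 0.034034 + 0.052992 = 0.286366 m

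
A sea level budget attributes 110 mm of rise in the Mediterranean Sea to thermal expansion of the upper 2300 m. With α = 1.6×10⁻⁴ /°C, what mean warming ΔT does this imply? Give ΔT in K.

ΔT = Δh/(αH) = 0.11 / (1.6×10⁻⁴ × 2300) ≈ 0.2989 K

about 0.299 K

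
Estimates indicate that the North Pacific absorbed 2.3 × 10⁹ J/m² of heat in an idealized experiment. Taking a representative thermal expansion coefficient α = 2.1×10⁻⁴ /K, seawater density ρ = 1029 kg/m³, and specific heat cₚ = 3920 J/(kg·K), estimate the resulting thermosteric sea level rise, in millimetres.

Δh = αQ/(ρcₚ) = 2.1×10⁻⁴ × 2.3×10⁹ / (1029 × 3920) ≈ 0.11974 m

Δh = 120 mm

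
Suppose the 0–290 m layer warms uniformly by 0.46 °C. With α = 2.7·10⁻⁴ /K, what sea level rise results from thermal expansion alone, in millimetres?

36.0 mm

Δh = αΔT·H = 2.7×10⁻⁴ × 0.46 × 290 = 0.036018 m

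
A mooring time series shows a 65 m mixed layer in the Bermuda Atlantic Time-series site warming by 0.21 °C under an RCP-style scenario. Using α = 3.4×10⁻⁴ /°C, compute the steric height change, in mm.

4.6 mm

Δh = αΔT·H = 3.4×10⁻⁴ × 0.21 × 65 = 0.004641 m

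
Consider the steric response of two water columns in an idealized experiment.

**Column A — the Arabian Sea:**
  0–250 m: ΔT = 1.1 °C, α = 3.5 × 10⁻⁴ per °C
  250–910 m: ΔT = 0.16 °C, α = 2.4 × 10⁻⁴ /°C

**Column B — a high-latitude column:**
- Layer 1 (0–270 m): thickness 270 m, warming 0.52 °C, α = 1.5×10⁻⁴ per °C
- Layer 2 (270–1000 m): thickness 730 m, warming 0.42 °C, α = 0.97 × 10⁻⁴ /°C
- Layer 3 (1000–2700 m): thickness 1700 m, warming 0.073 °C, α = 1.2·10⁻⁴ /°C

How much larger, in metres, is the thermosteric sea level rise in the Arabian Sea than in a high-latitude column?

A 250 × 1.1 × 3.5×10⁻⁴ = 0.09625 m
A Layer 2: 2.4×10⁻⁴ × 660 × 0.16 = 0.025344 m
A total: 0.121594 m
B 0–270 m: 270 × 1.5×10⁻⁴ × 0.52 = 0.02106 m
B 270–1000 m: 730 × 0.42 × 0.97×10⁻⁴ = 0.0297402 m
B 1.2×10⁻⁴ × 1700 × 0.073 = 0.014892 m
B total: 0.0656922 m
Difference: 0.121594 − 0.0656922 = 0.0559018 m

0.056 m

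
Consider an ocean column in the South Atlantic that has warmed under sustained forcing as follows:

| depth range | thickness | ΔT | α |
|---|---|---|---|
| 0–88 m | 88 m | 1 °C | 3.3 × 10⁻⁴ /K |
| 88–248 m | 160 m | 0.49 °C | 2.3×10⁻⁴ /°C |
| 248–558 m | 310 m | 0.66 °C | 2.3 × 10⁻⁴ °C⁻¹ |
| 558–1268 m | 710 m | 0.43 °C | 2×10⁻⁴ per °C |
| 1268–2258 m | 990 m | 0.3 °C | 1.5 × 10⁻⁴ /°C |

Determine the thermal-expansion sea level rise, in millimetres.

0–88 m: 88 × 3.3×10⁻⁴ × 1 = 0.02904 m
88–248 m: 2.3×10⁻⁴ × 160 × 0.49 = 0.018032 m
248–558 m: 0.66 × 2.3×10⁻⁴ × 310 = 0.047058 m
558–1268 m: 710 × 2×10⁻⁴ × 0.43 = 0.06106 m
1268–2258 m: 0.3 × 990 × 1.5×10⁻⁴ = 0.04455 m
Δh = 0.02904 + 0.018032 + 0.047058 + 0.06106 + 0.04455 = 0.19974 m

Δh ≈ 200 mm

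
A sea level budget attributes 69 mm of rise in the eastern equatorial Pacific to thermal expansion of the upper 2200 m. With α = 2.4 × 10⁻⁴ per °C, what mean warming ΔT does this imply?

ΔT = Δh/(αH) = 0.069 / (2.4×10⁻⁴ × 2200) ≈ 0.1307 °C

ΔT ≈ 0.131 °C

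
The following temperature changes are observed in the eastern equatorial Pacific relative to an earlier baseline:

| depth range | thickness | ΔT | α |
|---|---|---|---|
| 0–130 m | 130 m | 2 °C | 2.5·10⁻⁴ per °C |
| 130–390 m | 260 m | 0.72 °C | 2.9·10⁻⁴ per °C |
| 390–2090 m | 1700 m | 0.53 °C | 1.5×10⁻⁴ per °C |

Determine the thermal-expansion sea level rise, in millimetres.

2 × 2.5×10⁻⁴ × 130 = 0.06500 m
2.9×10⁻⁴ × 260 × 0.72 = 0.054288 m
Layer 3: 0.53 × 1.5×10⁻⁴ × 1700 = 0.13515 m
Δh = 0.06500 + 0.054288 + 0.13515 = 0.254438 m ≈ 254 mm

about 254 mm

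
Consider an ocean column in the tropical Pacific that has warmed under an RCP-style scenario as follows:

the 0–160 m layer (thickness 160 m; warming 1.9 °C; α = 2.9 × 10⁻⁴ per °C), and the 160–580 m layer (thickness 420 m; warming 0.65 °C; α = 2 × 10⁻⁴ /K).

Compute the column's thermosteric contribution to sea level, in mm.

143 mm

2.9×10⁻⁴ × 1.9 × 160 = 0.08816 m
2×10⁻⁴ × 0.65 × 420 = 0.05460 m
Δh = 0.08816 + 0.05460 = 0.14276 m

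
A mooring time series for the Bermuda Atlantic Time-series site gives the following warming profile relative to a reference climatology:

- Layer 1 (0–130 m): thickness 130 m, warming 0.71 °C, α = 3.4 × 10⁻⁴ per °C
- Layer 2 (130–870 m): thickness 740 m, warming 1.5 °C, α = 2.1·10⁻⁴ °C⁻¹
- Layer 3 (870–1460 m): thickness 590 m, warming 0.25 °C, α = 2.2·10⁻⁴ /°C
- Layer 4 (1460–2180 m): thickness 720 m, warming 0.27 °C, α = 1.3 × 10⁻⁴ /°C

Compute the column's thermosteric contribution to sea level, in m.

Layer 1: 0.71 × 3.4×10⁻⁴ × 130 = 0.031382 m
130–870 m: 2.1×10⁻⁴ × 1.5 × 740 = 0.23310 m
2.2×10⁻⁴ × 590 × 0.25 = 0.03245 m
720 × 0.27 × 1.3×10⁻⁴ = 0.025272 m
Δh = 0.031382 + 0.23310 + 0.03245 + 0.025272 = 0.322204 m

0.322 m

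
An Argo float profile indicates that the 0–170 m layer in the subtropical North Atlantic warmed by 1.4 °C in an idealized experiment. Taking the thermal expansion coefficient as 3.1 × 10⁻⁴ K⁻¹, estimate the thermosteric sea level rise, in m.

Δh = αΔT·H = 3.1×10⁻⁴ × 1.4 × 170 = 0.07378 m

0.0738 m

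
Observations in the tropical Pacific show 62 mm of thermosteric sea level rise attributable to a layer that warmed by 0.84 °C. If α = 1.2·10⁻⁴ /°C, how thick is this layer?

H = Δh/(αΔT) = 0.062 / (1.2×10⁻⁴ × 0.84) ≈ 615.1 m

615 m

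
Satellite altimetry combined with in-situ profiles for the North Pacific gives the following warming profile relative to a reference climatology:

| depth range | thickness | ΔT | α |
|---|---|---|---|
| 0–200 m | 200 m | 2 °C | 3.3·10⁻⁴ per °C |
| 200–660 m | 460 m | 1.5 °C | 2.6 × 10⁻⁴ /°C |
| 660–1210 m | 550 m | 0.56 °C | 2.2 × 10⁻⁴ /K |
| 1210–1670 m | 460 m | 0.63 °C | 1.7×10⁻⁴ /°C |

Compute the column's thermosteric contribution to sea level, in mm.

Layer 1: 2 × 200 × 3.3×10⁻⁴ = 0.13200 m
Layer 2: 460 × 2.6×10⁻⁴ × 1.5 = 0.17940 m
660–1210 m: 0.56 × 2.2×10⁻⁴ × 550 = 0.06776 m
1.7×10⁻⁴ × 460 × 0.63 = 0.049266 m
Δh = 0.13200 + 0.17940 + 0.06776 + 0.049266 = 0.428426 m ≈ 428 mm

Δh = 428 mm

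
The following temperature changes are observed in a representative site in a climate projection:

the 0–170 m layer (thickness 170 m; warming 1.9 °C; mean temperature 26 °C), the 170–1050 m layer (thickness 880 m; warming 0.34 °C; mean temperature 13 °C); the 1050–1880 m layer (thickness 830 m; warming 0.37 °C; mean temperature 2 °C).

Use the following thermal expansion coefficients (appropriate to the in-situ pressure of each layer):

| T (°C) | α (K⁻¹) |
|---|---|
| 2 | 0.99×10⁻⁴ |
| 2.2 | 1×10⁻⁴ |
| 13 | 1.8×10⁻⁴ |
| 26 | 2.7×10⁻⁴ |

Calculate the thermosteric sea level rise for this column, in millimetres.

Layer 1 at 26 °C → α = 2.7×10⁻⁴ K⁻¹
Layer 2 at 13 °C → α = 1.8×10⁻⁴ K⁻¹
Layer 3 at 2 °C → α = 0.99×10⁻⁴ K⁻¹
Layer 1: 1.9 × 170 × 2.7×10⁻⁴ = 0.08721 m
Layer 2: 1.8×10⁻⁴ × 880 × 0.34 = 0.053856 m
0.99×10⁻⁴ × 830 × 0.37 = 0.0304029 m
Δh = 0.08721 + 0.053856 + 0.0304029 = 0.1714689 m

171 mm of thermosteric rise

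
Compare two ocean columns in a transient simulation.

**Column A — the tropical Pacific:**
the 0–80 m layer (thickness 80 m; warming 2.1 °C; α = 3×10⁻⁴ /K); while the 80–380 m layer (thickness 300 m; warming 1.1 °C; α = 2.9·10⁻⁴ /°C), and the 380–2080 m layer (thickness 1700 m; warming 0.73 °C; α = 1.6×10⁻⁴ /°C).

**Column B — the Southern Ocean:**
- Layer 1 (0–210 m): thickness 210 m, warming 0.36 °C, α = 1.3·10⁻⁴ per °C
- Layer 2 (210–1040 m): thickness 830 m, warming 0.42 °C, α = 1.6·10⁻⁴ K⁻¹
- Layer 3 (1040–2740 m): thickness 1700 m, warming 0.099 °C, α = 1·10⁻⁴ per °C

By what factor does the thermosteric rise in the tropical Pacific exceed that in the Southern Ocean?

A 80 × 2.1 × 3×10⁻⁴ = 0.05040 m
A 80–380 m: 300 × 2.9×10⁻⁴ × 1.1 = 0.09570 m
A Layer 3: 0.73 × 1700 × 1.6×10⁻⁴ = 0.19856 m
A total: 0.34466 m
B Layer 1: 1.3×10⁻⁴ × 210 × 0.36 = 0.009828 m
B 210–1040 m: 830 × 0.42 × 1.6×10⁻⁴ = 0.055776 m
B 1040–2740 m: 1700 × 1×10⁻⁴ × 0.099 = 0.01683 m
B total: 0.082434 m
Ratio: 0.34466 / 0.082434 ≈ 4.181

≈ 4.18×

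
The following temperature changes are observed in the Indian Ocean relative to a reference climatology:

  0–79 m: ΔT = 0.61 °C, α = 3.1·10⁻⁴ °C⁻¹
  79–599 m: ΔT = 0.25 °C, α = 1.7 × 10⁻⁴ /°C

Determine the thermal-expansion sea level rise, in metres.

Δh = 0.0370 m

0.61 × 79 × 3.1×10⁻⁴ = 0.0149389 m
79–599 m: 0.25 × 1.7×10⁻⁴ × 520 = 0.02210 m
Δh = 0.0149389 + 0.02210 = 0.0370389 m ≈ 0.0370 m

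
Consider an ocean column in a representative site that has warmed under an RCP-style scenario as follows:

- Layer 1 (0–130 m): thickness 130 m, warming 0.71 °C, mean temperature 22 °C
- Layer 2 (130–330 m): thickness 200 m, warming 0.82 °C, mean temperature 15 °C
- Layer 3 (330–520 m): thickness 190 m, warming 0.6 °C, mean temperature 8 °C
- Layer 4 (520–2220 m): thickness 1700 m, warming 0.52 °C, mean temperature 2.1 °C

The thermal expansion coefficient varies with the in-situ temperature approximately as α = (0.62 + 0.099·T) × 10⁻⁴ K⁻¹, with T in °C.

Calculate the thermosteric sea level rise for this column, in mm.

Layer 1: α = (0.62 + 0.099×22)×10⁻⁴ = 2.798×10⁻⁴ K⁻¹
Layer 2: α = (0.62 + 0.099×15)×10⁻⁴ = 2.105×10⁻⁴ K⁻¹
Layer 3: α = (0.62 + 0.099×8)×10⁻⁴ = 1.412×10⁻⁴ K⁻¹
Layer 4: α = (0.62 + 0.099×2.1)×10⁻⁴ = 0.8279×10⁻⁴ K⁻¹
130 × 0.71 × 2.798×10⁻⁴ = 0.02582554 m
Layer 2: 2.105×10⁻⁴ × 200 × 0.82 = 0.034522 m
330–520 m: 190 × 1.412×10⁻⁴ × 0.6 = 0.0160968 m
Layer 4: 1700 × 0.8279×10⁻⁴ × 0.52 = 0.07318636 m
Δh = 0.02582554 + 0.034522 + 0.0160968 + 0.07318636 = 0.1496307 m ≈ 150 mm

Δh ≈ 150 mm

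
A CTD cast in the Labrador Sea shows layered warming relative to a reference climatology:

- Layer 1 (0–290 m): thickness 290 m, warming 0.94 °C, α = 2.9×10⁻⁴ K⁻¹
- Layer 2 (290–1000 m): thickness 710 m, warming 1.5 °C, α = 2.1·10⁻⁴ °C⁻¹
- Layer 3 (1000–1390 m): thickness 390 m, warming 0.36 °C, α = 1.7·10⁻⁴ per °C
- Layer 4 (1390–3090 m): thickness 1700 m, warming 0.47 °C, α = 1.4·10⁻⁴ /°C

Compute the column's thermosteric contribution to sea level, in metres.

0.438 m of thermosteric rise

0.94 × 290 × 2.9×10⁻⁴ = 0.079054 m
2.1×10⁻⁴ × 1.5 × 710 = 0.22365 m
Layer 3: 390 × 0.36 × 1.7×10⁻⁴ = 0.023868 m
1390–3090 m: 1700 × 0.47 × 1.4×10⁻⁴ = 0.11186 m
Δh = 0.079054 + 0.22365 + 0.023868 + 0.11186 = 0.438432 m ≈ 0.438 m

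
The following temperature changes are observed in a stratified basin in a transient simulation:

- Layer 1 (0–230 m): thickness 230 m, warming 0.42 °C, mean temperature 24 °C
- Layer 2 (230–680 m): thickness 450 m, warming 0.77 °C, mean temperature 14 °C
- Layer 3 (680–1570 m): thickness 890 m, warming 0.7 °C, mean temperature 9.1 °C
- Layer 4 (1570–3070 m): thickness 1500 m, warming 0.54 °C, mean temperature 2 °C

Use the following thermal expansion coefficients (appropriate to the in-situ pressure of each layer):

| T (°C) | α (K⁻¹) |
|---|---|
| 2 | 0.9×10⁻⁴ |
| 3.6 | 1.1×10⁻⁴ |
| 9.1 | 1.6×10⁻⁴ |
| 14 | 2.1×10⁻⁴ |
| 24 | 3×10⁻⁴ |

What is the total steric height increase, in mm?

Layer 1 at 24 °C → α = 3×10⁻⁴ K⁻¹
Layer 2 at 14 °C → α = 2.1×10⁻⁴ K⁻¹
Layer 3 at 9.1 °C → α = 1.6×10⁻⁴ K⁻¹
Layer 4 at 2 °C → α = 0.9×10⁻⁴ K⁻¹
Layer 1: 3×10⁻⁴ × 230 × 0.42 = 0.02898 m
2.1×10⁻⁴ × 450 × 0.77 = 0.072765 m
890 × 0.7 × 1.6×10⁻⁴ = 0.09968 m
1570–3070 m: 0.54 × 1500 × 0.9×10⁻⁴ = 0.07290 m
Δh = 0.02898 + 0.072765 + 0.09968 + 0.07290 = 0.274325 m

Δh = 274 mm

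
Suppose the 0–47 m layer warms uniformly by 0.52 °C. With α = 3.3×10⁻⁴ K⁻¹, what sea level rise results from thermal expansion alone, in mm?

8.1 mm

Δh = αΔT·H = 3.3×10⁻⁴ × 0.52 × 47 = 0.0080652 m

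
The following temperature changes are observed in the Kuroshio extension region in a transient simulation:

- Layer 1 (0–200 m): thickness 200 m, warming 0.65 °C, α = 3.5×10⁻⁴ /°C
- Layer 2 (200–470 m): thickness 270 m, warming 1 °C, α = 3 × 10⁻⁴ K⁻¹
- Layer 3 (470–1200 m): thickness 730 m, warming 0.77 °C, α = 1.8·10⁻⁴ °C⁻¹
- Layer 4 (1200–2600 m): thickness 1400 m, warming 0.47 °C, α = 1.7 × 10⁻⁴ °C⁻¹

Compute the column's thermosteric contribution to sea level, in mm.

0–200 m: 0.65 × 200 × 3.5×10⁻⁴ = 0.04550 m
1 × 3×10⁻⁴ × 270 = 0.08100 m
470–1200 m: 0.77 × 1.8×10⁻⁴ × 730 = 0.101178 m
Layer 4: 1400 × 0.47 × 1.7×10⁻⁴ = 0.11186 m
Δh = 0.04550 + 0.08100 + 0.101178 + 0.11186 = 0.339538 m

340 mm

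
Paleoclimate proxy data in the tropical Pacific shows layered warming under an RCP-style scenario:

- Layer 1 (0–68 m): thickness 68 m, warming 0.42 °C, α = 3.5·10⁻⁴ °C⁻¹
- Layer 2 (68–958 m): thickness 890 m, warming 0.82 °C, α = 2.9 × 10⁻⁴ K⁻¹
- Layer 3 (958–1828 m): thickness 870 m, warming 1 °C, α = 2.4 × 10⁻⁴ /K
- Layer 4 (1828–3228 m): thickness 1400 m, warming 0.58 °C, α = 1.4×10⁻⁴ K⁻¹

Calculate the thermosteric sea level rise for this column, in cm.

Δh ≈ 54.4 cm

Layer 1: 68 × 3.5×10⁻⁴ × 0.42 = 0.009996 m
Layer 2: 890 × 0.82 × 2.9×10⁻⁴ = 0.211642 m
958–1828 m: 1 × 870 × 2.4×10⁻⁴ = 0.20880 m
0.58 × 1400 × 1.4×10⁻⁴ = 0.11368 m
Δh = 0.009996 + 0.211642 + 0.20880 + 0.11368 = 0.544118 m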